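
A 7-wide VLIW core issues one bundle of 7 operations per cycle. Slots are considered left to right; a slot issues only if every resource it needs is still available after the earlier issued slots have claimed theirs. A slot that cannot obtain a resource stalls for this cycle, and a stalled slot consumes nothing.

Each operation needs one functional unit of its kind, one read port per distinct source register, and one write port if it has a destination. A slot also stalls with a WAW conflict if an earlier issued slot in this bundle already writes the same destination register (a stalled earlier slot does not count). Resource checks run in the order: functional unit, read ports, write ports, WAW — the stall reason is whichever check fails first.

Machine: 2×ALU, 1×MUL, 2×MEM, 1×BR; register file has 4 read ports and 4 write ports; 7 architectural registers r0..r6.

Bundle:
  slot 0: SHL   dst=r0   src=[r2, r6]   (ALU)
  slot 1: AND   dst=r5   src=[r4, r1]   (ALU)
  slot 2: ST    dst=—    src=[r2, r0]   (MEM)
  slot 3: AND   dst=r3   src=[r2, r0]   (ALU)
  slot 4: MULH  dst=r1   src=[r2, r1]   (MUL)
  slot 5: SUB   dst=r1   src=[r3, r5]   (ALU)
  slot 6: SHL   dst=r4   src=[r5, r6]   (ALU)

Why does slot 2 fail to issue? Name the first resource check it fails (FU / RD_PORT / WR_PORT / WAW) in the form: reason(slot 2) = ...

slot 0 (ALU): ISSUE — free A1,Mu1,Ld2,B1 rp2 wp3
slot 1 (ALU): ISSUE — free A0,Mu1,Ld2,B1 rp0 wp2
slot 2 (MEM): stall RD_PORT — free A0,Mu1,Ld2,B1 rp0 wp2
slot 3 (ALU): stall FU — free A0,Mu1,Ld2,B1 rp0 wp2
slot 4 (MUL): stall RD_PORT — free A0,Mu1,Ld2,B1 rp0 wp2
slot 5 (ALU): stall FU — free A0,Mu1,Ld2,B1 rp0 wp2
slot 6 (ALU): stall FU — free A0,Mu1,Ld2,B1 rp0 wp2

reason(slot 2) = RD_PORT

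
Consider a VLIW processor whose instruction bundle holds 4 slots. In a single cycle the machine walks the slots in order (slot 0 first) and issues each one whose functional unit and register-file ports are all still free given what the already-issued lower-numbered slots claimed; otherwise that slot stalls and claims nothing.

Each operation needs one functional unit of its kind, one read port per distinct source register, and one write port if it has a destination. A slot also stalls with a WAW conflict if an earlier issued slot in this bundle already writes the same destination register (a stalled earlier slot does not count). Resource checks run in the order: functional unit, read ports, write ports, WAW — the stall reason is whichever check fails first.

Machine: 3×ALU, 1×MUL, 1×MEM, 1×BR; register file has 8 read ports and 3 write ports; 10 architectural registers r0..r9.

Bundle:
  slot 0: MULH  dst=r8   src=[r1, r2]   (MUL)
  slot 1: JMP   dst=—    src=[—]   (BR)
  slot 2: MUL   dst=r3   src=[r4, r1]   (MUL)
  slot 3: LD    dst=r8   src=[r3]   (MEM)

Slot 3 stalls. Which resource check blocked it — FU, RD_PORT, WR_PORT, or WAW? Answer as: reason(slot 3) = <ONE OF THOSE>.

(0) want 1×MUL +2rd +1wr — yes → AL3|MU0|ME1|BR1|rd6|wr2
(1) want 1×BR +0rd +0wr — yes → AL3|MU0|ME1|BR0|rd6|wr2
(2) want 1×MUL +2rd +1wr — FU → AL3|MU0|ME1|BR0|rd6|wr2
(3) want 1×MEM +1rd +1wr — WAW → AL3|MU0|ME1|BR0|rd6|wr2

reason(slot 3) = WAW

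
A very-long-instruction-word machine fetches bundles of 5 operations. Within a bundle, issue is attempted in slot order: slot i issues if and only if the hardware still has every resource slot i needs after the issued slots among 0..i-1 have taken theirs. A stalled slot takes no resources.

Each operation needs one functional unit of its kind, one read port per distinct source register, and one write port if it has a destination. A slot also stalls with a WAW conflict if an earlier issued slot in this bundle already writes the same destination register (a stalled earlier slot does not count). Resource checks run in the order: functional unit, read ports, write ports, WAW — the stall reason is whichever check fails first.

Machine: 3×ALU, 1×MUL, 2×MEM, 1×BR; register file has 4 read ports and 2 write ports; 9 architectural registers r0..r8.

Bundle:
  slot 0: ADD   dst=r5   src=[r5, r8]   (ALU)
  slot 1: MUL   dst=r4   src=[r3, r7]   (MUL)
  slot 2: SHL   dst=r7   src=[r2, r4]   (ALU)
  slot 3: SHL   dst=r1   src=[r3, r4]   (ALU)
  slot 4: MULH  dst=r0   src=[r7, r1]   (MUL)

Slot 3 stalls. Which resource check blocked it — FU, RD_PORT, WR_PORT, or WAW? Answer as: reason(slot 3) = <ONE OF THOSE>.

reason(slot 3) = RD_PORT

[0] ALU needs rd=2 wr=1: ok; after: ALU=2 MUL=1 MEM=2 BR=1, R=2, W=1
[1] MUL needs rd=2 wr=1: ok; after: ALU=2 MUL=0 MEM=2 BR=1, R=0, W=0
[2] ALU needs rd=2 wr=1: RD_PORT; after: ALU=2 MUL=0 MEM=2 BR=1, R=0, W=0
[3] ALU needs rd=2 wr=1: RD_PORT; after: ALU=2 MUL=0 MEM=2 BR=1, R=0, W=0
[4] MUL needs rd=2 wr=1: FU; after: ALU=2 MUL=0 MEM=2 BR=1, R=0, W=0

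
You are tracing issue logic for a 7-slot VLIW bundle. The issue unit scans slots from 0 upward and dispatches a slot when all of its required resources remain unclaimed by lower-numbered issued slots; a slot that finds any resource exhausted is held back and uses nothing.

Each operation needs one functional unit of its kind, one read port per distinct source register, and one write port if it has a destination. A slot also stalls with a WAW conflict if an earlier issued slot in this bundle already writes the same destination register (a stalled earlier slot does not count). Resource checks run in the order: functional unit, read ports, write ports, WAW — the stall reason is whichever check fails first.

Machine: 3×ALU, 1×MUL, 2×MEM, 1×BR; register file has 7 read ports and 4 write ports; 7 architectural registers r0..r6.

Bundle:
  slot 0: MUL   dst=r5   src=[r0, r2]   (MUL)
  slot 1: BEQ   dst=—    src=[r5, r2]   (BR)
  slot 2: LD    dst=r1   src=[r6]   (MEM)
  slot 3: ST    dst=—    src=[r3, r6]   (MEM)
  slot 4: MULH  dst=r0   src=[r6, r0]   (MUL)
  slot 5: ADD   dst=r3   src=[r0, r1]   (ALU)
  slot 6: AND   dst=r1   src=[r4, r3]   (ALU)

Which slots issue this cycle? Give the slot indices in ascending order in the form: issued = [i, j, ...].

  0. MUL→r5 ⇒ go  {3A/0Mu/2Ld/1B | 5r 3w}
  1. BR ⇒ go  {3A/0Mu/2Ld/0B | 3r 3w}
  2. MEM→r1 ⇒ go  {3A/0Mu/1Ld/0B | 2r 2w}
  3. MEM ⇒ go  {3A/0Mu/0Ld/0B | 0r 2w}
  4. MUL→r0 ⇒ no(FU)  {3A/0Mu/0Ld/0B | 0r 2w}
  5. ALU→r3 ⇒ no(RD_PORT)  {3A/0Mu/0Ld/0B | 0r 2w}
  6. ALU→r1 ⇒ no(RD_PORT)  {3A/0Mu/0Ld/0B | 0r 2w}

issued = [0, 1, 2, 3]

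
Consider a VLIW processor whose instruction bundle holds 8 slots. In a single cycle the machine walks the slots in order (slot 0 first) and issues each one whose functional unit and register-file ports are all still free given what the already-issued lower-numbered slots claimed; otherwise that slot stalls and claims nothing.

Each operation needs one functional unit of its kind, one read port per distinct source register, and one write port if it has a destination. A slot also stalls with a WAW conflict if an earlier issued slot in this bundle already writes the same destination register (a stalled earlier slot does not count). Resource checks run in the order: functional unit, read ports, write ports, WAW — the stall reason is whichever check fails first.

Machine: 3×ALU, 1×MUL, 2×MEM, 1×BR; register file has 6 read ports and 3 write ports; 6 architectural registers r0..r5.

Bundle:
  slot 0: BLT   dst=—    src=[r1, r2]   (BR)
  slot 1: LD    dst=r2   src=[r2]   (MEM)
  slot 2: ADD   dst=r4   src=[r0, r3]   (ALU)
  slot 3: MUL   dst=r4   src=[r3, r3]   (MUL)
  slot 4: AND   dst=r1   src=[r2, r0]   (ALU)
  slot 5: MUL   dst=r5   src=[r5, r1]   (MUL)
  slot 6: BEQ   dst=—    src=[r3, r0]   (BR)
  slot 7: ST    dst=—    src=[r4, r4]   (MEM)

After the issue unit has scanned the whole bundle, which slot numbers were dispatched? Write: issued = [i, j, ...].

(0) want 1×BR +2rd +0wr — yes → AL3|MU1|ME2|BR0|rd4|wr3
(1) want 1×MEM +1rd +1wr — yes → AL3|MU1|ME1|BR0|rd3|wr2
(2) want 1×ALU +2rd +1wr — yes → AL2|MU1|ME1|BR0|rd1|wr1
(3) want 1×MUL +1rd +1wr — WAW → AL2|MU1|ME1|BR0|rd1|wr1
(4) want 1×ALU +2rd +1wr — RD_PORT → AL2|MU1|ME1|BR0|rd1|wr1
(5) want 1×MUL +2rd +1wr — RD_PORT → AL2|MU1|ME1|BR0|rd1|wr1
(6) want 1×BR +2rd +0wr — FU → AL2|MU1|ME1|BR0|rd1|wr1
(7) want 1×MEM +1rd +0wr — yes → AL2|MU1|ME0|BR0|rd0|wr1

issued = [0, 1, 2, 7]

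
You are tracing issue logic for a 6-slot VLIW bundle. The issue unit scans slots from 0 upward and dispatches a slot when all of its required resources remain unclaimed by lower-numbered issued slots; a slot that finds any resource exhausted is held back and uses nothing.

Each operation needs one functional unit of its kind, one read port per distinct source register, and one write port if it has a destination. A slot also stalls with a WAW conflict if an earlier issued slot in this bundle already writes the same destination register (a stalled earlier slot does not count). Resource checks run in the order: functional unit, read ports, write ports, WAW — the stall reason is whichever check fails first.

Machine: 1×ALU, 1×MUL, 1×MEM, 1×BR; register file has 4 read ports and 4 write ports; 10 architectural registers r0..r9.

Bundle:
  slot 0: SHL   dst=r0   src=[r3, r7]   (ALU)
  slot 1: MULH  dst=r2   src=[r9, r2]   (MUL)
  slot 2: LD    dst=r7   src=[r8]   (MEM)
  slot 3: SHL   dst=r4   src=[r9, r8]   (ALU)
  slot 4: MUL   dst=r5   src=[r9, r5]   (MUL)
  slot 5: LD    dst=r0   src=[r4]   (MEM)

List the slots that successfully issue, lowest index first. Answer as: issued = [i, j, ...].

(0) want 1×ALU +2rd +1wr — yes → AL0|MU1|ME1|BR1|rd2|wr3
(1) want 1×MUL +2rd +1wr — yes → AL0|MU0|ME1|BR1|rd0|wr2
(2) want 1×MEM +1rd +1wr — RD_PORT → AL0|MU0|ME1|BR1|rd0|wr2
(3) want 1×ALU +2rd +1wr — FU → AL0|MU0|ME1|BR1|rd0|wr2
(4) want 1×MUL +2rd +1wr — FU → AL0|MU0|ME1|BR1|rd0|wr2
(5) want 1×MEM +1rd +1wr — RD_PORT → AL0|MU0|ME1|BR1|rd0|wr2

issued = [0, 1]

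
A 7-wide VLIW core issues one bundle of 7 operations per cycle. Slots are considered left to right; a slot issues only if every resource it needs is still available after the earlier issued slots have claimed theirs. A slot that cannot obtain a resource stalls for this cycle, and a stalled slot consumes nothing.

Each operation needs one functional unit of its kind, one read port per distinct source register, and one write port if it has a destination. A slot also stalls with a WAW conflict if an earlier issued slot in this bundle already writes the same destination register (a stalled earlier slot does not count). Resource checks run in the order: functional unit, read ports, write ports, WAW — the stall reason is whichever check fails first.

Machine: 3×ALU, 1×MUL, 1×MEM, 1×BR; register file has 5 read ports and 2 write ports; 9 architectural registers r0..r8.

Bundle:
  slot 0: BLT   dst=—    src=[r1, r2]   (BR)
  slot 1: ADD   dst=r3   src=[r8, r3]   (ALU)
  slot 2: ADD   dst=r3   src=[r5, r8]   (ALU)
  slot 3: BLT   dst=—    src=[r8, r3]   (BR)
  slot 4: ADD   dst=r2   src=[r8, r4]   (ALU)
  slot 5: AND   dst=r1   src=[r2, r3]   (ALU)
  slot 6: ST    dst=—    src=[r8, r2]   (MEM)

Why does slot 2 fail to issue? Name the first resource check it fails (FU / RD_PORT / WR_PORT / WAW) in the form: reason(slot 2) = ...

  0. BR ⇒ go  {3A/1Mu/1Ld/0B | 3r 2w}
  1. ALU→r3 ⇒ go  {2A/1Mu/1Ld/0B | 1r 1w}
  2. ALU→r3 ⇒ no(RD_PORT)  {2A/1Mu/1Ld/0B | 1r 1w}
  3. BR ⇒ no(FU)  {2A/1Mu/1Ld/0B | 1r 1w}
  4. ALU→r2 ⇒ no(RD_PORT)  {2A/1Mu/1Ld/0B | 1r 1w}
  5. ALU→r1 ⇒ no(RD_PORT)  {2A/1Mu/1Ld/0B | 1r 1w}
  6. MEM ⇒ no(RD_PORT)  {2A/1Mu/1Ld/0B | 1r 1w}

reason(slot 2) = RD_PORT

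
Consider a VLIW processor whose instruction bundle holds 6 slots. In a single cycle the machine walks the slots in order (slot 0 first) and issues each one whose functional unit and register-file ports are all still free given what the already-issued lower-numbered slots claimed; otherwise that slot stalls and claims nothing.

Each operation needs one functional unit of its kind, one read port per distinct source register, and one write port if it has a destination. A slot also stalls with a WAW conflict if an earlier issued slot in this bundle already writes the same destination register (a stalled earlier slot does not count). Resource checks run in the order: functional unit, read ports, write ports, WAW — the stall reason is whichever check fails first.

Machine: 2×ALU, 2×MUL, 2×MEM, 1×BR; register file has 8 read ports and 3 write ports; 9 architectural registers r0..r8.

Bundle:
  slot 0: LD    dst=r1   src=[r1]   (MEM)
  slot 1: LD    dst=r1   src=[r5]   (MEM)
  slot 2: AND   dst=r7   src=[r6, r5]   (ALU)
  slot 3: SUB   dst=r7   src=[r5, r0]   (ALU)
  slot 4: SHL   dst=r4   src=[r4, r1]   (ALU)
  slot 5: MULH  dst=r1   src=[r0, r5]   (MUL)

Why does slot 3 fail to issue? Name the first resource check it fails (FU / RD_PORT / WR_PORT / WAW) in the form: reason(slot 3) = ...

  0. MEM→r1 ⇒ go  {2A/2Mu/1Ld/1B | 7r 2w}
  1. MEM→r1 ⇒ no(WAW)  {2A/2Mu/1Ld/1B | 7r 2w}
  2. ALU→r7 ⇒ go  {1A/2Mu/1Ld/1B | 5r 1w}
  3. ALU→r7 ⇒ no(WAW)  {1A/2Mu/1Ld/1B | 5r 1w}
  4. ALU→r4 ⇒ go  {0A/2Mu/1Ld/1B | 3r 0w}
  5. MUL→r1 ⇒ no(WR_PORT)  {0A/2Mu/1Ld/1B | 3r 0w}

reason(slot 3) = WAW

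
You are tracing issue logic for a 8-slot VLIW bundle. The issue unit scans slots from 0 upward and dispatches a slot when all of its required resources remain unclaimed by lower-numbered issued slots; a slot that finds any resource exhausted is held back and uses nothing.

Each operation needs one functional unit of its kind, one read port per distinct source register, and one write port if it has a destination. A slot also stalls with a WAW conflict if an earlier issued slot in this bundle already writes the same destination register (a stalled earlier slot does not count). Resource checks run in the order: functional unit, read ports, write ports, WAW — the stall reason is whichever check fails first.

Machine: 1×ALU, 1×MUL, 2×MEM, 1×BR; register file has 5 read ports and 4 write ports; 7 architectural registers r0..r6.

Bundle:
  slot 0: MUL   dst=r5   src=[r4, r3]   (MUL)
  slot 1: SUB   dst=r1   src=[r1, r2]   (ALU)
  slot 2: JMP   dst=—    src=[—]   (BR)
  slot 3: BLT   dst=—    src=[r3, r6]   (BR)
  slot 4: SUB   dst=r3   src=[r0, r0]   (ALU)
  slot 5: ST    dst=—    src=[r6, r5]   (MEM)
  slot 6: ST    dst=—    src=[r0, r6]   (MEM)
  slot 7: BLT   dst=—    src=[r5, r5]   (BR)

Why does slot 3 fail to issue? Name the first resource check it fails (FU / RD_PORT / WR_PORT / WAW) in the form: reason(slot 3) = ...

reason(slot 3) = FU

  0. MUL→r5 ⇒ go  {1A/0Mu/2Ld/1B | 3r 3w}
  1. ALU→r1 ⇒ go  {0A/0Mu/2Ld/1B | 1r 2w}
  2. BR ⇒ go  {0A/0Mu/2Ld/0B | 1r 2w}
  3. BR ⇒ no(FU)  {0A/0Mu/2Ld/0B | 1r 2w}
  4. ALU→r3 ⇒ no(FU)  {0A/0Mu/2Ld/0B | 1r 2w}
  5. MEM ⇒ no(RD_PORT)  {0A/0Mu/2Ld/0B | 1r 2w}
  6. MEM ⇒ no(RD_PORT)  {0A/0Mu/2Ld/0B | 1r 2w}
  7. BR ⇒ no(FU)  {0A/0Mu/2Ld/0B | 1r 2w}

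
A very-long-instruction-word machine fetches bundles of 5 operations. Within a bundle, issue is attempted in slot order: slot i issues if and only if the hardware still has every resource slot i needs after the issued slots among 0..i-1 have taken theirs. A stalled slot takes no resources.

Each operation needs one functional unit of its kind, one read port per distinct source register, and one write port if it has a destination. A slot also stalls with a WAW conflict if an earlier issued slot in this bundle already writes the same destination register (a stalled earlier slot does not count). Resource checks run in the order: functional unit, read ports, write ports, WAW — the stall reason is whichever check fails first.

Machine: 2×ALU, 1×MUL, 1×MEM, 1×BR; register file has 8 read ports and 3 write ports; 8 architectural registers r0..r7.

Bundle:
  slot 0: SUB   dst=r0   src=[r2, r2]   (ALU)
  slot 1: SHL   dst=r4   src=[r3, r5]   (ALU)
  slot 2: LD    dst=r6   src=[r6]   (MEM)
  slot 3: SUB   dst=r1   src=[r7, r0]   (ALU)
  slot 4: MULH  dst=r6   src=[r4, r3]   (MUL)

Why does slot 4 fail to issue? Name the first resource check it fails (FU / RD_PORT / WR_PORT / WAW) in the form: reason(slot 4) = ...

#0 ALU src=r2,r2 dispatched  <A:1 Mu:1 Ld:1 B:1 rd:7 wr:2>
#1 ALU src=r3,r5 dispatched  <A:0 Mu:1 Ld:1 B:1 rd:5 wr:1>
#2 MEM src=r6 dispatched  <A:0 Mu:1 Ld:0 B:1 rd:4 wr:0>
#3 ALU src=r7,r0 held:FU  <A:0 Mu:1 Ld:0 B:1 rd:4 wr:0>
#4 MUL src=r4,r3 held:WR_PORT  <A:0 Mu:1 Ld:0 B:1 rd:4 wr:0>

reason(slot 4) = WR_PORT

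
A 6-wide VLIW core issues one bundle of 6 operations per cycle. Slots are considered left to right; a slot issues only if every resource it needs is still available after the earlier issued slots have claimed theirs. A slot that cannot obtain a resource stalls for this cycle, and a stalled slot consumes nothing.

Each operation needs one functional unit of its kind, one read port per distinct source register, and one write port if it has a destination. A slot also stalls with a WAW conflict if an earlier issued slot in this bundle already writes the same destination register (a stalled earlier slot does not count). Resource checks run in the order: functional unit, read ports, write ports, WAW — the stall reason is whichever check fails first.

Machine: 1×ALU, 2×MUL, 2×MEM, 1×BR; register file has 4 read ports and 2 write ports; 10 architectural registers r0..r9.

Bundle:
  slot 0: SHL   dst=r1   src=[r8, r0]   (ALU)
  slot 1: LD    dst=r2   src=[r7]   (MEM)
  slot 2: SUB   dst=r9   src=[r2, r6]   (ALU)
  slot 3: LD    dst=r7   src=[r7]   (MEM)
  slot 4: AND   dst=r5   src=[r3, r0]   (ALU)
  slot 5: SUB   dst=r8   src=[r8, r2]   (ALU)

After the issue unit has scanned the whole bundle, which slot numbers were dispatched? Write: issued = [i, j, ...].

issued = [0, 1]

  0. ALU→r1 ⇒ go  {0A/2Mu/2Ld/1B | 2r 1w}
  1. MEM→r2 ⇒ go  {0A/2Mu/1Ld/1B | 1r 0w}
  2. ALU→r9 ⇒ no(FU)  {0A/2Mu/1Ld/1B | 1r 0w}
  3. MEM→r7 ⇒ no(WR_PORT)  {0A/2Mu/1Ld/1B | 1r 0w}
  4. ALU→r5 ⇒ no(FU)  {0A/2Mu/1Ld/1B | 1r 0w}
  5. ALU→r8 ⇒ no(FU)  {0A/2Mu/1Ld/1B | 1r 0w}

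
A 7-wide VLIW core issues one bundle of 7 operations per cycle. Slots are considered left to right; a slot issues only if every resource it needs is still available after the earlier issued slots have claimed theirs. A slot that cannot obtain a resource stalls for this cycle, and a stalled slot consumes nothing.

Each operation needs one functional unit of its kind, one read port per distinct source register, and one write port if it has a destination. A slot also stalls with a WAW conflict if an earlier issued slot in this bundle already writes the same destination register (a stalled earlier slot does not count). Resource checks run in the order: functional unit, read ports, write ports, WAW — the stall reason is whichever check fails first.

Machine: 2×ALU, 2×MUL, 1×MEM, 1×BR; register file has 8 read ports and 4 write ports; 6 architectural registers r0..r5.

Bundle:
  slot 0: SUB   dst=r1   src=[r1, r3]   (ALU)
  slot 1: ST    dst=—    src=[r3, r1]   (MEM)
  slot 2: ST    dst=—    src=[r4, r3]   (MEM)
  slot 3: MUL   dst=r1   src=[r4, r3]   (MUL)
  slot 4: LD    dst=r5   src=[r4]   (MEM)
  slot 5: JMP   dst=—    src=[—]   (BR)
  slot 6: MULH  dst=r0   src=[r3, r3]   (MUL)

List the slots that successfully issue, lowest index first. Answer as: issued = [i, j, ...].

slot 0 (ALU): ISSUE — free A1,Mu2,Ld1,B1 rp6 wp3
slot 1 (MEM): ISSUE — free A1,Mu2,Ld0,B1 rp4 wp3
slot 2 (MEM): stall FU — free A1,Mu2,Ld0,B1 rp4 wp3
slot 3 (MUL): stall WAW — free A1,Mu2,Ld0,B1 rp4 wp3
slot 4 (MEM): stall FU — free A1,Mu2,Ld0,B1 rp4 wp3
slot 5 (BR): ISSUE — free A1,Mu2,Ld0,B0 rp4 wp3
slot 6 (MUL): ISSUE — free A1,Mu1,Ld0,B0 rp3 wp2

issued = [0, 1, 5, 6]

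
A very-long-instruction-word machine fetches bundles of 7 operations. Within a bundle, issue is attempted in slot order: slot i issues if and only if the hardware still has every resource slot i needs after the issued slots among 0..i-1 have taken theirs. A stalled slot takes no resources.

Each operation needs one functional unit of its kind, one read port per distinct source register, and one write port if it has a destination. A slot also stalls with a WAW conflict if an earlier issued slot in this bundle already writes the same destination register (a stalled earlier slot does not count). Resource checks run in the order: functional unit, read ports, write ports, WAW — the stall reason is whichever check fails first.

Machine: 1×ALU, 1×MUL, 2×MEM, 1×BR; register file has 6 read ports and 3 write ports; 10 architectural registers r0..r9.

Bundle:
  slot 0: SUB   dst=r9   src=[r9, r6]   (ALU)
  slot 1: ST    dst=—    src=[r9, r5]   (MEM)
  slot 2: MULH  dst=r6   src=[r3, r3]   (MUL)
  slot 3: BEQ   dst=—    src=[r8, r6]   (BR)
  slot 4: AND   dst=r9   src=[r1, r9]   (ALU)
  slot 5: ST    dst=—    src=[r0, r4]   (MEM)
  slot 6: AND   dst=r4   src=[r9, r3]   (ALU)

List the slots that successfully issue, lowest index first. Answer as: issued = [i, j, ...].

issued = [0, 1, 2]

(0) want 1×ALU +2rd +1wr — yes → AL0|MU1|ME2|BR1|rd4|wr2
(1) want 1×MEM +2rd +0wr — yes → AL0|MU1|ME1|BR1|rd2|wr2
(2) want 1×MUL +1rd +1wr — yes → AL0|MU0|ME1|BR1|rd1|wr1
(3) want 1×BR +2rd +0wr — RD_PORT → AL0|MU0|ME1|BR1|rd1|wr1
(4) want 1×ALU +2rd +1wr — FU → AL0|MU0|ME1|BR1|rd1|wr1
(5) want 1×MEM +2rd +0wr — RD_PORT → AL0|MU0|ME1|BR1|rd1|wr1
(6) want 1×ALU +2rd +1wr — FU → AL0|MU0|ME1|BR1|rd1|wr1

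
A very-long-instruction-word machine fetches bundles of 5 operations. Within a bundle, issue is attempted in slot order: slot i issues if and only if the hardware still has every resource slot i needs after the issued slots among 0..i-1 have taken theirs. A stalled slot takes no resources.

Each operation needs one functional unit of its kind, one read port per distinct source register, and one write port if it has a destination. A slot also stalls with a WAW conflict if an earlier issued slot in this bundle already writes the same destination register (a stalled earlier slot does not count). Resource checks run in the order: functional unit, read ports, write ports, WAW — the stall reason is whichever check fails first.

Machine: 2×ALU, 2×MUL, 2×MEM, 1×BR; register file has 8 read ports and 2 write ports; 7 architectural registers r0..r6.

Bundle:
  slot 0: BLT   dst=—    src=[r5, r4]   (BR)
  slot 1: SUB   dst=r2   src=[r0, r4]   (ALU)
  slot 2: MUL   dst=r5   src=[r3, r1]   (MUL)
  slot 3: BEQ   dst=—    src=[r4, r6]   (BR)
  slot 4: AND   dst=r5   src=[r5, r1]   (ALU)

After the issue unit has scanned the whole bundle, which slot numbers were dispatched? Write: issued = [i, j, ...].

issued = [0, 1, 2]

(0) want 1×BR +2rd +0wr — yes → AL2|MU2|ME2|BR0|rd6|wr2
(1) want 1×ALU +2rd +1wr — yes → AL1|MU2|ME2|BR0|rd4|wr1
(2) want 1×MUL +2rd +1wr — yes → AL1|MU1|ME2|BR0|rd2|wr0
(3) want 1×BR +2rd +0wr — FU → AL1|MU1|ME2|BR0|rd2|wr0
(4) want 1×ALU +2rd +1wr — WR_PORT → AL1|MU1|ME2|BR0|rd2|wr0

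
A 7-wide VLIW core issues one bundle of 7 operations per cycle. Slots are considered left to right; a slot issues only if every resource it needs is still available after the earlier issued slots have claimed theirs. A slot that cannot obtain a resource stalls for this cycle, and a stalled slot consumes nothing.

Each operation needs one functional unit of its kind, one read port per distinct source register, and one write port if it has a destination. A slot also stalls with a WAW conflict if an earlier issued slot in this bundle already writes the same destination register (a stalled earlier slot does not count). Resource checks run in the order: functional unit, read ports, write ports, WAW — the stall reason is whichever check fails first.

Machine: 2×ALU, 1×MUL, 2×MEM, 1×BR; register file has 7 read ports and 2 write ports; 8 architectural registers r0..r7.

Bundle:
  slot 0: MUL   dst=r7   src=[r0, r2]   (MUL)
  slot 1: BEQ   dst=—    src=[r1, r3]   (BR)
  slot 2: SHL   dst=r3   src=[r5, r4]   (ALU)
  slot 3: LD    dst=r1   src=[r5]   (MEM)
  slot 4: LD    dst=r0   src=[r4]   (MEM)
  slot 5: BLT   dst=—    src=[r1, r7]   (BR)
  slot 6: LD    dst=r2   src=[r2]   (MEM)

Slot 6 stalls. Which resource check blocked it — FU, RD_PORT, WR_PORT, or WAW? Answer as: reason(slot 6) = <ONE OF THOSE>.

  0. MUL→r7 ⇒ go  {2A/0Mu/2Ld/1B | 5r 1w}
  1. BR ⇒ go  {2A/0Mu/2Ld/0B | 3r 1w}
  2. ALU→r3 ⇒ go  {1A/0Mu/2Ld/0B | 1r 0w}
  3. MEM→r1 ⇒ no(WR_PORT)  {1A/0Mu/2Ld/0B | 1r 0w}
  4. MEM→r0 ⇒ no(WR_PORT)  {1A/0Mu/2Ld/0B | 1r 0w}
  5. BR ⇒ no(FU)  {1A/0Mu/2Ld/0B | 1r 0w}
  6. MEM→r2 ⇒ no(WR_PORT)  {1A/0Mu/2Ld/0B | 1r 0w}

reason(slot 6) = WR_PORT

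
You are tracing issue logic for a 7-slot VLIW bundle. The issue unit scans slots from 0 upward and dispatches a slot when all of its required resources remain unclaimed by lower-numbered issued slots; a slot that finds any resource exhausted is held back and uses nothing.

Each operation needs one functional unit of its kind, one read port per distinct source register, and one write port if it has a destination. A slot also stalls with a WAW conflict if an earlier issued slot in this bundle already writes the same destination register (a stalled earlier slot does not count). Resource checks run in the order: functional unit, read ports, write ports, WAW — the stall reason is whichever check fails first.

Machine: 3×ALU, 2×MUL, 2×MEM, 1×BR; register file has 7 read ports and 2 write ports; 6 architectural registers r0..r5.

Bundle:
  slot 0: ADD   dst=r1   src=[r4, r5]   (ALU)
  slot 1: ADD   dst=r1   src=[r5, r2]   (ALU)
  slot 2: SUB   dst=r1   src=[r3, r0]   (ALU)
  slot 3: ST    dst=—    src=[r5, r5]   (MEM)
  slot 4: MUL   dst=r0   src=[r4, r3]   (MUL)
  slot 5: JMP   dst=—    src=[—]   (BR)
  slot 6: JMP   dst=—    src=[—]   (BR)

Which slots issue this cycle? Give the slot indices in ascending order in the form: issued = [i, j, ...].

issued = [0, 3, 4, 5]

slot 0 (ALU): ISSUE — free A2,Mu2,Ld2,B1 rp5 wp1
slot 1 (ALU): stall WAW — free A2,Mu2,Ld2,B1 rp5 wp1
slot 2 (ALU): stall WAW — free A2,Mu2,Ld2,B1 rp5 wp1
slot 3 (MEM): ISSUE — free A2,Mu2,Ld1,B1 rp4 wp1
slot 4 (MUL): ISSUE — free A2,Mu1,Ld1,B1 rp2 wp0
slot 5 (BR): ISSUE — free A2,Mu1,Ld1,B0 rp2 wp0
slot 6 (BR): stall FU — free A2,Mu1,Ld1,B0 rp2 wp0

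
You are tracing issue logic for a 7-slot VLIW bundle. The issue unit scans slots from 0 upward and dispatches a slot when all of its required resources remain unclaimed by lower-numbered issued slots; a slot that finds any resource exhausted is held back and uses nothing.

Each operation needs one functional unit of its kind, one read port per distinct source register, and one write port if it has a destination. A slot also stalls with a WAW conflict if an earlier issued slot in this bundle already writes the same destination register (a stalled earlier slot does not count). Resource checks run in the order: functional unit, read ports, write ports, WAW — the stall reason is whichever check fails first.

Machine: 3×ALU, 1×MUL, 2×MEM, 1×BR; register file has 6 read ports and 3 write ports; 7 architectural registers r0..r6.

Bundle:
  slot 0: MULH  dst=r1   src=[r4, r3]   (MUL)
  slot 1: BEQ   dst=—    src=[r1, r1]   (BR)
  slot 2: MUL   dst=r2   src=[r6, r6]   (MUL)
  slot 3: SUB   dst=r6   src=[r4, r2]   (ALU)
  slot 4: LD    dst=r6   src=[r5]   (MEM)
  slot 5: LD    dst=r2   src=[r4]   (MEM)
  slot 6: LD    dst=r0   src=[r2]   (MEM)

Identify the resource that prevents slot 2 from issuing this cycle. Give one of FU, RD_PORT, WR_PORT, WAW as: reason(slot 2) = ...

slot 0 (MUL): ISSUE — free A3,Mu0,Ld2,B1 rp4 wp2
slot 1 (BR): ISSUE — free A3,Mu0,Ld2,B0 rp3 wp2
slot 2 (MUL): stall FU — free A3,Mu0,Ld2,B0 rp3 wp2
slot 3 (ALU): ISSUE — free A2,Mu0,Ld2,B0 rp1 wp1
slot 4 (MEM): stall WAW — free A2,Mu0,Ld2,B0 rp1 wp1
slot 5 (MEM): ISSUE — free A2,Mu0,Ld1,B0 rp0 wp0
slot 6 (MEM): stall RD_PORT — free A2,Mu0,Ld1,B0 rp0 wp0

reason(slot 2) = FU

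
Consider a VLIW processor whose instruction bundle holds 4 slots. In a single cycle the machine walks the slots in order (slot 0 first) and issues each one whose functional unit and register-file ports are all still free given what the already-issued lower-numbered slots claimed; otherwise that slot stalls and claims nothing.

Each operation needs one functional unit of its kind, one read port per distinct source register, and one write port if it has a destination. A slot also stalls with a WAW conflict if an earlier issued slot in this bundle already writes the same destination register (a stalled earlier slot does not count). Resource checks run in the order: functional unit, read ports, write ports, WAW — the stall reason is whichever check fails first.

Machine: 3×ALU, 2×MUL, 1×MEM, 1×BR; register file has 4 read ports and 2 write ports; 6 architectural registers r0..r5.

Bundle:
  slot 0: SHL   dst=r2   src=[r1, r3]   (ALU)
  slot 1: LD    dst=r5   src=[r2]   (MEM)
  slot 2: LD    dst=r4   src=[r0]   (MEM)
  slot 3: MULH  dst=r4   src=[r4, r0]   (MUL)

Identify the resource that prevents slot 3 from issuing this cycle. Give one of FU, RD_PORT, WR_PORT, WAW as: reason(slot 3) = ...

reason(slot 3) = RD_PORT

#0 ALU src=r1,r3 dispatched  <A:2 Mu:2 Ld:1 B:1 rd:2 wr:1>
#1 MEM src=r2 dispatched  <A:2 Mu:2 Ld:0 B:1 rd:1 wr:0>
#2 MEM src=r0 held:FU  <A:2 Mu:2 Ld:0 B:1 rd:1 wr:0>
#3 MUL src=r4,r0 held:RD_PORT  <A:2 Mu:2 Ld:0 B:1 rd:1 wr:0>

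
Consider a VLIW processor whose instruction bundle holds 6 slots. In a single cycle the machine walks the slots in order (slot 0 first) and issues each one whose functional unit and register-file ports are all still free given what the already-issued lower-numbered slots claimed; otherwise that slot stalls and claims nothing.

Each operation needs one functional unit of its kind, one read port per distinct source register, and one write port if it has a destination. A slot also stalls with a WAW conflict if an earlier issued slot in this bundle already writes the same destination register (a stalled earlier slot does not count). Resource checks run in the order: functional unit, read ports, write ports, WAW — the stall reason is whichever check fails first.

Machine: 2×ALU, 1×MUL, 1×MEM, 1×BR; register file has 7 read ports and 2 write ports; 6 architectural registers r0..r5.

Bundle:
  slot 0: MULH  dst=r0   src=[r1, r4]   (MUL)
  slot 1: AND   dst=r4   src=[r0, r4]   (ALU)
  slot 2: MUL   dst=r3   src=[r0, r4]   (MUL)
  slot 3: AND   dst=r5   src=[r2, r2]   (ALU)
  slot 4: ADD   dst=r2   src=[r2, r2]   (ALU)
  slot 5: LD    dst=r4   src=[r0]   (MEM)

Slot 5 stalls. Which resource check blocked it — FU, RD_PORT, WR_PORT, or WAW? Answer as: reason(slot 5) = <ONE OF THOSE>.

(0) want 1×MUL +2rd +1wr — yes → AL2|MU0|ME1|BR1|rd5|wr1
(1) want 1×ALU +2rd +1wr — yes → AL1|MU0|ME1|BR1|rd3|wr0
(2) want 1×MUL +2rd +1wr — FU → AL1|MU0|ME1|BR1|rd3|wr0
(3) want 1×ALU +1rd +1wr — WR_PORT → AL1|MU0|ME1|BR1|rd3|wr0
(4) want 1×ALU +1rd +1wr — WR_PORT → AL1|MU0|ME1|BR1|rd3|wr0
(5) want 1×MEM +1rd +1wr — WR_PORT → AL1|MU0|ME1|BR1|rd3|wr0

reason(slot 5) = WR_PORT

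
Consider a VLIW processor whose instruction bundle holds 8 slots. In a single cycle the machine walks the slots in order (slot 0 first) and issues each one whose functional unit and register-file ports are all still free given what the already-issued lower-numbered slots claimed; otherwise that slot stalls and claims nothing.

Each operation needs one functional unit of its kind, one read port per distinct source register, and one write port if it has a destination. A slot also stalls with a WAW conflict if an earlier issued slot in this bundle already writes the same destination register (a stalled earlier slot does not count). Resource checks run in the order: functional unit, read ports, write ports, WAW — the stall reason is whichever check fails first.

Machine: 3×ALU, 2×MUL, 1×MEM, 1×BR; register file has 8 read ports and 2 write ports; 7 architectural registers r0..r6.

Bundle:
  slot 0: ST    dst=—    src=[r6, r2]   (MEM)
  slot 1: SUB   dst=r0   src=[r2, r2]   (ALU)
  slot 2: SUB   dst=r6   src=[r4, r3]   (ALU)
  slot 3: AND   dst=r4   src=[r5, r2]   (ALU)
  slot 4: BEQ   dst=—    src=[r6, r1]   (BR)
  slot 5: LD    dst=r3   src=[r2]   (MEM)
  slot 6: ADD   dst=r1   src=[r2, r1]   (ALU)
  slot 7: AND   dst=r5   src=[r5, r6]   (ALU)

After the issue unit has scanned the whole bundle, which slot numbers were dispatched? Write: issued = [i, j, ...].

#0 MEM src=r6,r2 dispatched  <A:3 Mu:2 Ld:0 B:1 rd:6 wr:2>
#1 ALU src=r2,r2 dispatched  <A:2 Mu:2 Ld:0 B:1 rd:5 wr:1>
#2 ALU src=r4,r3 dispatched  <A:1 Mu:2 Ld:0 B:1 rd:3 wr:0>
#3 ALU src=r5,r2 held:WR_PORT  <A:1 Mu:2 Ld:0 B:1 rd:3 wr:0>
#4 BR src=r6,r1 dispatched  <A:1 Mu:2 Ld:0 B:0 rd:1 wr:0>
#5 MEM src=r2 held:FU  <A:1 Mu:2 Ld:0 B:0 rd:1 wr:0>
#6 ALU src=r2,r1 held:RD_PORT  <A:1 Mu:2 Ld:0 B:0 rd:1 wr:0>
#7 ALU src=r5,r6 held:RD_PORT  <A:1 Mu:2 Ld:0 B:0 rd:1 wr:0>

issued = [0, 1, 2, 4]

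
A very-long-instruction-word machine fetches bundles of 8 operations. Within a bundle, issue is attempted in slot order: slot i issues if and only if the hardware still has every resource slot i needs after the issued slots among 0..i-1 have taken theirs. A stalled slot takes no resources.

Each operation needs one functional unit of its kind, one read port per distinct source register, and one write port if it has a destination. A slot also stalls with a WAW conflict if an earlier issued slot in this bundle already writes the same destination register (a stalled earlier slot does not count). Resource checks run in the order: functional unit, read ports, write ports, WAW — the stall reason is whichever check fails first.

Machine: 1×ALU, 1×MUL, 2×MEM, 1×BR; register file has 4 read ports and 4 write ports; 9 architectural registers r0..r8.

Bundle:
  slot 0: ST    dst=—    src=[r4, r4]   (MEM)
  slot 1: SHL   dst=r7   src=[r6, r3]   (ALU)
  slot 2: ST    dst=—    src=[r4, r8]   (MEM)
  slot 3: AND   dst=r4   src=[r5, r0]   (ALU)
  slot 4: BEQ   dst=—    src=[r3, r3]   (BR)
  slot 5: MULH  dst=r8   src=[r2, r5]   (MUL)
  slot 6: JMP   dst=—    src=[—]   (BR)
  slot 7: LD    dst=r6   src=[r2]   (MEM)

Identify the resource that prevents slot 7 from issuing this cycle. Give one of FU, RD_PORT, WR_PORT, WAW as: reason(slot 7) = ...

#0 MEM src=r4,r4 dispatched  <A:1 Mu:1 Ld:1 B:1 rd:3 wr:4>
#1 ALU src=r6,r3 dispatched  <A:0 Mu:1 Ld:1 B:1 rd:1 wr:3>
#2 MEM src=r4,r8 held:RD_PORT  <A:0 Mu:1 Ld:1 B:1 rd:1 wr:3>
#3 ALU src=r5,r0 held:FU  <A:0 Mu:1 Ld:1 B:1 rd:1 wr:3>
#4 BR src=r3,r3 dispatched  <A:0 Mu:1 Ld:1 B:0 rd:0 wr:3>
#5 MUL src=r2,r5 held:RD_PORT  <A:0 Mu:1 Ld:1 B:0 rd:0 wr:3>
#6 BR src=- held:FU  <A:0 Mu:1 Ld:1 B:0 rd:0 wr:3>
#7 MEM src=r2 held:RD_PORT  <A:0 Mu:1 Ld:1 B:0 rd:0 wr:3>

reason(slot 7) = RD_PORT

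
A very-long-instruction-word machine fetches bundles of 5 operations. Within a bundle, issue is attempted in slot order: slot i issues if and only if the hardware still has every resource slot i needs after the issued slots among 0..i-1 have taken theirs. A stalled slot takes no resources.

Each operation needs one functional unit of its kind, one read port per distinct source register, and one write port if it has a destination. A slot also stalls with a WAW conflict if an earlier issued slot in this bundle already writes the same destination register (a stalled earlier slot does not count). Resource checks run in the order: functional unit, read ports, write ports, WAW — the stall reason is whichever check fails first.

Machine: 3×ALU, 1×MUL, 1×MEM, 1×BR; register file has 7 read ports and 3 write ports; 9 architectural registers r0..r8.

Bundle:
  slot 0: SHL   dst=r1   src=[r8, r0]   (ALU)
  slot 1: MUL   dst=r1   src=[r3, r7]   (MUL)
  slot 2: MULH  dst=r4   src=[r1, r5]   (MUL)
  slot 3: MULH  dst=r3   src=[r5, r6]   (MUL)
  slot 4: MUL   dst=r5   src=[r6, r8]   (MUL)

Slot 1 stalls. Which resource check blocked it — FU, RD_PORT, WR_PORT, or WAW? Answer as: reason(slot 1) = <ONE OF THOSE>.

[0] ALU needs rd=2 wr=1: ok; after: ALU=2 MUL=1 MEM=1 BR=1, R=5, W=2
[1] MUL needs rd=2 wr=1: WAW; after: ALU=2 MUL=1 MEM=1 BR=1, R=5, W=2
[2] MUL needs rd=2 wr=1: ok; after: ALU=2 MUL=0 MEM=1 BR=1, R=3, W=1
[3] MUL needs rd=2 wr=1: FU; after: ALU=2 MUL=0 MEM=1 BR=1, R=3, W=1
[4] MUL needs rd=2 wr=1: FU; after: ALU=2 MUL=0 MEM=1 BR=1, R=3, W=1

reason(slot 1) = WAW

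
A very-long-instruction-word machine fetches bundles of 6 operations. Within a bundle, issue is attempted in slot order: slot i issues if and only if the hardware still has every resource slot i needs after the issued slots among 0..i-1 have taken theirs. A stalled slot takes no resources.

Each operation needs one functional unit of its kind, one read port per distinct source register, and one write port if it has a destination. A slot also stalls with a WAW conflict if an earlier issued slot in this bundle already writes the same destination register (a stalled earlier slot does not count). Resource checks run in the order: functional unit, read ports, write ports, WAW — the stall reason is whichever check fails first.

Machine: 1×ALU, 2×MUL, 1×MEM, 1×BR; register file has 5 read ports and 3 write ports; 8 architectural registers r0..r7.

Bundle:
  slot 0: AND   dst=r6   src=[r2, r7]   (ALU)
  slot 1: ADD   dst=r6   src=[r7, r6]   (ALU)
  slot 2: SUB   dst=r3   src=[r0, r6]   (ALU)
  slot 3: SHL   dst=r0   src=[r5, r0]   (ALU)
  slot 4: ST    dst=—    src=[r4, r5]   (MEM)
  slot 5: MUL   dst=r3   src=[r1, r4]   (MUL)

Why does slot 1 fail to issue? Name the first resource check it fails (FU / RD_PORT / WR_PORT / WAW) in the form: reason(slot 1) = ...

(0) want 1×ALU +2rd +1wr — yes → AL0|MU2|ME1|BR1|rd3|wr2
(1) want 1×ALU +2rd +1wr — FU → AL0|MU2|ME1|BR1|rd3|wr2
(2) want 1×ALU +2rd +1wr — FU → AL0|MU2|ME1|BR1|rd3|wr2
(3) want 1×ALU +2rd +1wr — FU → AL0|MU2|ME1|BR1|rd3|wr2
(4) want 1×MEM +2rd +0wr — yes → AL0|MU2|ME0|BR1|rd1|wr2
(5) want 1×MUL +2rd +1wr — RD_PORT → AL0|MU2|ME0|BR1|rd1|wr2

reason(slot 1) = FU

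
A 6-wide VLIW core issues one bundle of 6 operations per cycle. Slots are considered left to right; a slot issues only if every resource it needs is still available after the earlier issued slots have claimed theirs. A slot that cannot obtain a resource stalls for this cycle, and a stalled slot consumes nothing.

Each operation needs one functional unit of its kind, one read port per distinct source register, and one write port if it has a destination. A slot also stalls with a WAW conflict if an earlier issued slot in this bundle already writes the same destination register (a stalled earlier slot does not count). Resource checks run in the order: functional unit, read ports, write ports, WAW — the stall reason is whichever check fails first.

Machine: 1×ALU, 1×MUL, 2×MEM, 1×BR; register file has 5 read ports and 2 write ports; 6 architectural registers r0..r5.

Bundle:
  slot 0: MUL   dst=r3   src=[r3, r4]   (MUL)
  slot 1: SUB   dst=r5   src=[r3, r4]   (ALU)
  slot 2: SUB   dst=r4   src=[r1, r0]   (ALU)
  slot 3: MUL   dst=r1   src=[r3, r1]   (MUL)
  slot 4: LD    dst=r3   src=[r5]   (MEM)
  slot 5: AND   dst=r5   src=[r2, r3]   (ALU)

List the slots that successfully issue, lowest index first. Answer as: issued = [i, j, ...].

issued = [0, 1]

#0 MUL src=r3,r4 dispatched  <A:1 Mu:0 Ld:2 B:1 rd:3 wr:1>
#1 ALU src=r3,r4 dispatched  <A:0 Mu:0 Ld:2 B:1 rd:1 wr:0>
#2 ALU src=r1,r0 held:FU  <A:0 Mu:0 Ld:2 B:1 rd:1 wr:0>
#3 MUL src=r3,r1 held:FU  <A:0 Mu:0 Ld:2 B:1 rd:1 wr:0>
#4 MEM src=r5 held:WR_PORT  <A:0 Mu:0 Ld:2 B:1 rd:1 wr:0>
#5 ALU src=r2,r3 held:FU  <A:0 Mu:0 Ld:2 B:1 rd:1 wr:0>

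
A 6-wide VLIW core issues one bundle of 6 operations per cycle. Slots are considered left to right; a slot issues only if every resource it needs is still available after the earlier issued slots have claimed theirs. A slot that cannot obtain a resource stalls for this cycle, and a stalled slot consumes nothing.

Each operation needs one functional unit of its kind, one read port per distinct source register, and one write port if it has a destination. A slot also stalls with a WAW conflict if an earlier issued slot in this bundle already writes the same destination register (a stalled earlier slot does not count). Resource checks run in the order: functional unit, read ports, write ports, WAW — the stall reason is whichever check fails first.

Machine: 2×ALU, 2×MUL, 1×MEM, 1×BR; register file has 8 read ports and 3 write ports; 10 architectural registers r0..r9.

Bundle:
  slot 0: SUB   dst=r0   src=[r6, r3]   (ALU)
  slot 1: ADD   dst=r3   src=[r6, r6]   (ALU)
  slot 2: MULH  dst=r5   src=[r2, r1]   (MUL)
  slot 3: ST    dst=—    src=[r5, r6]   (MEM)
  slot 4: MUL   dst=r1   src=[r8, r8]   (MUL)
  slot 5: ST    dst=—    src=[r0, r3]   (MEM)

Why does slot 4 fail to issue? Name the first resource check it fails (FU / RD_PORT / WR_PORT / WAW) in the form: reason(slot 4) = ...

reason(slot 4) = WR_PORT

slot 0 (ALU): ISSUE — free A1,Mu2,Ld1,B1 rp6 wp2
slot 1 (ALU): ISSUE — free A0,Mu2,Ld1,B1 rp5 wp1
slot 2 (MUL): ISSUE — free A0,Mu1,Ld1,B1 rp3 wp0
slot 3 (MEM): ISSUE — free A0,Mu1,Ld0,B1 rp1 wp0
slot 4 (MUL): stall WR_PORT — free A0,Mu1,Ld0,B1 rp1 wp0
slot 5 (MEM): stall FU — free A0,Mu1,Ld0,B1 rp1 wp0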